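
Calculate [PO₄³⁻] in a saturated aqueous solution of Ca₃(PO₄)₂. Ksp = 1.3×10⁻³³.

2.1×10⁻⁷ M

Ca₃(PO₄)₂(s) ⇌ 3 Ca²⁺(aq) + 2 PO₄³⁻(aq)
With molar solubility s: [Ca²⁺] = 3s, [PO₄³⁻] = 2s.
Ksp = [Ca²⁺]^3[PO₄³⁻]^2 = (3s)^3 · (2s)^2 = 108s^5 = 1.3×10⁻³³
s = 1.0×10⁻⁷ M
[PO₄³⁻] = 2s = 2.1×10⁻⁷ M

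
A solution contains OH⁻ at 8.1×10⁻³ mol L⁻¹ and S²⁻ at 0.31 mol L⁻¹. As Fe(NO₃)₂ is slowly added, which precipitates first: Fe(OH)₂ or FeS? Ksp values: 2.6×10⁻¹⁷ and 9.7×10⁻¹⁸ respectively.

FeS

Precipitation begins when Q = Ksp.
For Fe(OH)₂: [Fe²⁺] = (Ksp/[OH⁻]^2) = 4.0×10⁻¹³ mol L⁻¹
For FeS: [Fe²⁺] = (Ksp/[S²⁻]) = 3.1×10⁻¹⁷ mol L⁻¹
FeS requires the lower [Fe²⁺], so it precipitates first.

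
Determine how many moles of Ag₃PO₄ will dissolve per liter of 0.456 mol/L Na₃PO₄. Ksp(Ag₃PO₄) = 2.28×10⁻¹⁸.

5.70×10⁻⁷ M

Ag₃PO₄(s) ⇌ 3 Ag⁺(aq) + PO₄³⁻(aq)
PO₄³⁻ is already present at 0.456 mol/L. If s mol/L of Ag₃PO₄ dissolves, [Ag⁺] = 3s while [PO₄³⁻] ≈ 0.456 mol/L.
Ksp = [Ag⁺]^3[PO₄³⁻] = (3s)^3(0.456)
(3s)^3 = 2.28×10⁻¹⁸ / (0.456) = 5.00×10⁻¹⁸
s = 5.70×10⁻⁷ mol/L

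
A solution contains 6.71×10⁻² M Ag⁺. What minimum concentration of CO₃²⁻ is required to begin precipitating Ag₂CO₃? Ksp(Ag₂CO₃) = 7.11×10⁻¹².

A salt starts to precipitate once the ion product Q reaches its Ksp.
Ag₂CO₃(s) ⇌ 2 Ag⁺(aq) + CO₃²⁻(aq)
Ksp = [Ag⁺]^2[CO₃²⁻] = [CO₃²⁻](6.71×10⁻²)^2
[CO₃²⁻] = 7.11×10⁻¹² / (6.71×10⁻²)^2 = 1.58×10⁻⁹
[CO₃²⁻] = 1.58×10⁻⁹ M

1.58×10⁻⁹ M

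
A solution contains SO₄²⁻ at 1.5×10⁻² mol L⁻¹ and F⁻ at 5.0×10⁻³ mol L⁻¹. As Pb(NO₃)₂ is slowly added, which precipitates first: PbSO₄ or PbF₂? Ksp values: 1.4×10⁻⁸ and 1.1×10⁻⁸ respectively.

PbSO₄

Each salt precipitates once Q = Ksp for that salt.
For PbSO₄: [Pb²⁺] = (Ksp/[SO₄²⁻]) = 9.3×10⁻⁷ mol L⁻¹
For PbF₂: [Pb²⁺] = (Ksp/[F⁻]^2) = 4.4×10⁻⁴ mol L⁻¹
Since PbSO₄ needs less Pb²⁺ to reach saturation, it precipitates first.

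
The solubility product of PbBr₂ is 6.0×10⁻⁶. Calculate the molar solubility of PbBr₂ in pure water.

PbBr₂(s) ⇌ Pb²⁺(aq) + 2 Br⁻(aq)
If s mol/L of PbBr₂ dissolves, [Pb²⁺] = s and [Br⁻] = 2s.
Ksp = [Pb²⁺][Br⁻]^2 = s · (2s)^2 = 4s^3
4s^3 = 6.0×10⁻⁶  ⇒  s^3 = 1.5×10⁻⁶
Taking the 3rd root, s = 1.1×10⁻² mol/L.

1.1×10⁻² M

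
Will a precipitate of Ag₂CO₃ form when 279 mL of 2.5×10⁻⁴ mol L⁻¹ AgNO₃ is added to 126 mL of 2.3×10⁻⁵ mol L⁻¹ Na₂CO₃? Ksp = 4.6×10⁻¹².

No

The combined volume is 405 mL.
[Ag⁺] = (2.5×10⁻⁴)(279)/405 = 1.7×10⁻⁴ mol L⁻¹
[CO₃²⁻] = (2.3×10⁻⁵)(126)/405 = 7.2×10⁻⁶ mol L⁻¹
Q = [Ag⁺]^2[CO₃²⁻] = 2.1×10⁻¹³
Q = 2.1×10⁻¹³ < Ksp = 4.6×10⁻¹², so the solution is unsaturated and no precipitate forms.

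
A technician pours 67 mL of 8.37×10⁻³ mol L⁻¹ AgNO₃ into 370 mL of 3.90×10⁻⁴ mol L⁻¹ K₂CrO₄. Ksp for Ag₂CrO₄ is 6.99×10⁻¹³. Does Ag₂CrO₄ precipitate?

Yes

After mixing, V = 67 mL + 370 mL = 437 mL.
[Ag⁺] = (8.37×10⁻³)(67)/437 = 1.28×10⁻³ mol L⁻¹
[CrO₄²⁻] = (3.90×10⁻⁴)(370)/437 = 3.30×10⁻⁴ mol L⁻¹
Q = [Ag⁺]^2[CrO₄²⁻] = 5.44×10⁻¹⁰
Q = 5.44×10⁻¹⁰ > Ksp = 6.99×10⁻¹³, so the solution is supersaturated and Ag₂CrO₄ precipitates.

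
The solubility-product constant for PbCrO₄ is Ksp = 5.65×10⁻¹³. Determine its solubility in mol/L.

PbCrO₄(s) ⇌ Pb²⁺(aq) + CrO₄²⁻(aq)
Let s be the molar solubility. Then [Pb²⁺] = s and [CrO₄²⁻] = s.
Ksp = [Pb²⁺][CrO₄²⁻] = s · s = s^2
s^2 = 5.65×10⁻¹³
s = (5.65×10⁻¹³)^(1/2) = 7.52×10⁻⁷ mol L⁻¹

7.52×10⁻⁷ M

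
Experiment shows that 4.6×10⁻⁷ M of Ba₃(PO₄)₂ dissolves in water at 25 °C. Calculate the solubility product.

Ksp = 2.2×10⁻³⁰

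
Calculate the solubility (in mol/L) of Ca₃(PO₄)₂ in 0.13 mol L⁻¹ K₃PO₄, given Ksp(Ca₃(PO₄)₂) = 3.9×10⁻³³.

Ca₃(PO₄)₂(s) ⇌ 3 Ca²⁺(aq) + 2 PO₄³⁻(aq)
PO₄³⁻ is already present at 0.13 mol L⁻¹. If s mol/L of Ca₃(PO₄)₂ dissolves, [Ca²⁺] = 3s while [PO₄³⁻] ≈ 0.13 mol L⁻¹.
Ksp = [Ca²⁺]^3[PO₄³⁻]^2 = (3s)^3(0.13)^2
(3s)^3 = 3.9×10⁻³³ / (0.13)^2 = 2.3×10⁻³¹
s = 2.0×10⁻¹¹ mol L⁻¹

2.0×10⁻¹¹ M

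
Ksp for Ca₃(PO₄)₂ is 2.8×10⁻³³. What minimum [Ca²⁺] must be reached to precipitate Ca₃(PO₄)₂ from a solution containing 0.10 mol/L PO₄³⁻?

Precipitation of each salt begins when its ion product equals Ksp.
Ca₃(PO₄)₂(s) ⇌ 3 Ca²⁺(aq) + 2 PO₄³⁻(aq)
Ksp = [Ca²⁺]^3[PO₄³⁻]^2 = [Ca²⁺]^3(0.10)^2
[Ca²⁺]^3 = 2.8×10⁻³³ / (0.10)^2 = 2.8×10⁻³¹
[Ca²⁺] = 6.5×10⁻¹¹ mol/L

6.5×10⁻¹¹ M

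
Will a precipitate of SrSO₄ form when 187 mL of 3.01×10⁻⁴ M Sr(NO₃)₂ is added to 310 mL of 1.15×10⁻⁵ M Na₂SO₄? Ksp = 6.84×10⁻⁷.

No

The combined volume is 497 mL.
[Sr²⁺] = (3.01×10⁻⁴)(187)/497 = 1.13×10⁻⁴ M
[SO₄²⁻] = (1.15×10⁻⁵)(310)/497 = 7.17×10⁻⁶ M
Q = [Sr²⁺][SO₄²⁻] = 8.12×10⁻¹⁰
Since Q (8.12×10⁻¹⁰) is less than Ksp (6.84×10⁻⁷), no SrSO₄ precipitates.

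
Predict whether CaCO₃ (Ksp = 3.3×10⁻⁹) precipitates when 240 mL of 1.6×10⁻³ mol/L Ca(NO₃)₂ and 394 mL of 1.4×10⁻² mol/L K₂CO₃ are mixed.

Total volume after mixing = 240 + 394 = 634 mL.
[Ca²⁺] = (1.6×10⁻³)(240)/634 = 6.1×10⁻⁴ mol/L
[CO₃²⁻] = (1.4×10⁻²)(394)/634 = 8.7×10⁻³ mol/L
Q = [Ca²⁺][CO₃²⁻] = 5.3×10⁻⁶
Because Q > Ksp (5.3×10⁻⁶ vs 3.3×10⁻⁹), a precipitate of CaCO₃ forms.

Yes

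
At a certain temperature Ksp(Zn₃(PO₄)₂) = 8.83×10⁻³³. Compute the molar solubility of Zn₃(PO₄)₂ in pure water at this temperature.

Zn₃(PO₄)₂(s) ⇌ 3 Zn²⁺(aq) + 2 PO₄³⁻(aq)
With molar solubility s: [Zn²⁺] = 3s, [PO₄³⁻] = 2s.
Ksp = [Zn²⁺]^3[PO₄³⁻]^2 = (3s)^3 · (2s)^2 = 108s^5
108s^5 = 8.83×10⁻³³  ⇒  s^5 = 8.18×10⁻³⁵
s = 1.52×10⁻⁷ M

1.52×10⁻⁷ M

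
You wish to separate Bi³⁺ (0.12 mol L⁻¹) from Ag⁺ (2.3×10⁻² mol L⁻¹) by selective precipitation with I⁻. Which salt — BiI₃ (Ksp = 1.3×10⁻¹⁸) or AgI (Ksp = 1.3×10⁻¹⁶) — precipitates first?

Each salt precipitates once Q = Ksp for that salt.
For BiI₃: [I⁻] = (Ksp/[Bi³⁺])^(1/3) = 2.2×10⁻⁶ mol L⁻¹
For AgI: [I⁻] = (Ksp/[Ag⁺]) = 5.7×10⁻¹⁵ mol L⁻¹
Since AgI needs less I⁻ to reach saturation, it precipitates first.

AgI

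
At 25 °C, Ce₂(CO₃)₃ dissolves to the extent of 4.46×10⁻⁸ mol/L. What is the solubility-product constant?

Ksp = 1.91×10⁻³⁵

Ce₂(CO₃)₃(s) ⇌ 2 Ce³⁺(aq) + 3 CO₃²⁻(aq)
For each mole of Ce₂(CO₃)₃ that dissolves per liter, [Ce³⁺] = 2s and [CO₃²⁻] = 3s; let s denote this solubility.
Ksp = [Ce³⁺]^2[CO₃²⁻]^3 = (2s)^2 · (3s)^3 = 108s^5
Ksp = 108 × (4.46×10⁻⁸)^5 = 1.91×10⁻³⁵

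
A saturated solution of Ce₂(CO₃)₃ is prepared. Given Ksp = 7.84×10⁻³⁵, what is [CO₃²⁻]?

1.78×10⁻⁷ M

Ce₂(CO₃)₃(s) ⇌ 2 Ce³⁺(aq) + 3 CO₃²⁻(aq)
For each mole of Ce₂(CO₃)₃ that dissolves per liter, [Ce³⁺] = 2s and [CO₃²⁻] = 3s; let s denote this solubility.
Ksp = [Ce³⁺]^2[CO₃²⁻]^3 = (2s)^2 · (3s)^3 = 108s^5 = 7.84×10⁻³⁵
s = 5.92×10⁻⁸ M
[CO₃²⁻] = 3s = 1.78×10⁻⁷ M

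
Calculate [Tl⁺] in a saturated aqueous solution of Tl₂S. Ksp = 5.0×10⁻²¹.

2.2×10⁻⁷ M

Tl₂S(s) ⇌ 2 Tl⁺(aq) + S²⁻(aq)
Call the molar solubility s, so that [Tl⁺] = 2s and [S²⁻] = s.
Ksp = [Tl⁺]^2[S²⁻] = (2s)^2 · s = 4s^3 = 5.0×10⁻²¹
s = 1.1×10⁻⁷ mol L⁻¹
[Tl⁺] = 2s = 2.2×10⁻⁷ mol L⁻¹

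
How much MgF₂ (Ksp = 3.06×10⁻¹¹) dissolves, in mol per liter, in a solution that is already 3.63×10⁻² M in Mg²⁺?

MgF₂(s) ⇌ Mg²⁺(aq) + 2 F⁻(aq)
Let s be the solubility of MgF₂ here. The common ion gives [Mg²⁺] ≈ 3.63×10⁻² M, and [F⁻] = 2s.
Ksp = [Mg²⁺][F⁻]^2 = (3.63×10⁻²)(2s)^2
(2s)^2 = 3.06×10⁻¹¹ / (3.63×10⁻²) = 8.43×10⁻¹⁰
s = 1.45×10⁻⁵ M

1.45×10⁻⁵ M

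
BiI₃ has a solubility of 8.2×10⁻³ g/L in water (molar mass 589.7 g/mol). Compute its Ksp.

Ksp = 1.0×10⁻¹⁸

Convert to molarity: s = 8.2×10⁻³ / 589.7 = 1.391×10⁻⁵ mol/L
BiI₃(s) ⇌ Bi³⁺(aq) + 3 I⁻(aq)
Call the molar solubility s, so that [Bi³⁺] = s and [I⁻] = 3s.
Ksp = [Bi³⁺][I⁻]^3 = s · (3s)^3 = 27s^4
Ksp = 27 × (1.391×10⁻⁵)^4 = 1.0×10⁻¹⁸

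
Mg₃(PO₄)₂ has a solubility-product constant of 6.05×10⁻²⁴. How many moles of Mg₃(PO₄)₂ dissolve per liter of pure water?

Mg₃(PO₄)₂(s) ⇌ 3 Mg²⁺(aq) + 2 PO₄³⁻(aq)
For each mole of Mg₃(PO₄)₂ that dissolves per liter, [Mg²⁺] = 3s and [PO₄³⁻] = 2s; let s denote this solubility.
Ksp = [Mg²⁺]^3[PO₄³⁻]^2 = (3s)^3 · (2s)^2 = 108s^5
108s^5 = 6.05×10⁻²⁴  ⇒  s^5 = 5.60×10⁻²⁶
Taking the 5th root, s = 8.91×10⁻⁶ mol L⁻¹.

8.91×10⁻⁶ M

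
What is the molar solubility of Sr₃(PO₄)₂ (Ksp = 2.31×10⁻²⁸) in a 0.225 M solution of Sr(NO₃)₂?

7.12×10⁻¹⁴ M

Sr₃(PO₄)₂(s) ⇌ 3 Sr²⁺(aq) + 2 PO₄³⁻(aq)
The solution already contains Sr²⁺ at 0.225 M. Let s be the molar solubility of Sr₃(PO₄)₂.
[Sr²⁺] ≈ 0.225 M (common ion dominates); [PO₄³⁻] = 2s.
Ksp = [Sr²⁺]^3[PO₄³⁻]^2 = (0.225)^3(2s)^2
(2s)^2 = 2.31×10⁻²⁸ / (0.225)^3 = 2.03×10⁻²⁶
s = 7.12×10⁻¹⁴ M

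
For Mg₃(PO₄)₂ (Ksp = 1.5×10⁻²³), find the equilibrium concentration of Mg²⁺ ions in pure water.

3.2×10⁻⁵ M

Mg₃(PO₄)₂(s) ⇌ 3 Mg²⁺(aq) + 2 PO₄³⁻(aq)
Let s be the molar solubility. Then [Mg²⁺] = 3s and [PO₄³⁻] = 2s.
Ksp = [Mg²⁺]^3[PO₄³⁻]^2 = (3s)^3 · (2s)^2 = 108s^5 = 1.5×10⁻²³
s = 1.1×10⁻⁵ M
[Mg²⁺] = 3s = 3.2×10⁻⁵ M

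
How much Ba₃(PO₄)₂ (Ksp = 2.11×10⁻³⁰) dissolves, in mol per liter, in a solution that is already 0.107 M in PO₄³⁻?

Ba₃(PO₄)₂(s) ⇌ 3 Ba²⁺(aq) + 2 PO₄³⁻(aq)
The solution already contains PO₄³⁻ at 0.107 M. Let s be the molar solubility of Ba₃(PO₄)₂.
[PO₄³⁻] ≈ 0.107 M (common ion dominates); [Ba²⁺] = 3s.
Ksp = [Ba²⁺]^3[PO₄³⁻]^2 = (3s)^3(0.107)^2
(3s)^3 = 2.11×10⁻³⁰ / (0.107)^2 = 1.84×10⁻²⁸
s = 1.90×10⁻¹⁰ M

1.90×10⁻¹⁰ M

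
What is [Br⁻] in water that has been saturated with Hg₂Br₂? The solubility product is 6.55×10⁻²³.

Hg₂Br₂(s) ⇌ Hg₂²⁺(aq) + 2 Br⁻(aq)
For each mole of Hg₂Br₂ that dissolves per liter, [Hg₂²⁺] = s and [Br⁻] = 2s; let s denote this solubility.
Ksp = [Hg₂²⁺][Br⁻]^2 = s · (2s)^2 = 4s^3 = 6.55×10⁻²³
s = 2.54×10⁻⁸ M
[Br⁻] = 2s = 5.08×10⁻⁸ M

5.08×10⁻⁸ M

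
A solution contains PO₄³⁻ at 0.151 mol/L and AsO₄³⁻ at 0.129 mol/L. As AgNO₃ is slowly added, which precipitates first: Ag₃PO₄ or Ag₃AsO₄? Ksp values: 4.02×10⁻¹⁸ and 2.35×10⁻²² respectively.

The threshold for precipitation is Q = Ksp.
For Ag₃PO₄: [Ag⁺] = (Ksp/[PO₄³⁻])^(1/3) = 2.99×10⁻⁶ mol/L
For Ag₃AsO₄: [Ag⁺] = (Ksp/[AsO₄³⁻])^(1/3) = 1.22×10⁻⁷ mol/L
Since Ag₃AsO₄ needs less Ag⁺ to reach saturation, it precipitates first.

Ag₃AsO₄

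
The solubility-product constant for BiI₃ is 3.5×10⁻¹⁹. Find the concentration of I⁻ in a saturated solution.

3.2×10⁻⁵ M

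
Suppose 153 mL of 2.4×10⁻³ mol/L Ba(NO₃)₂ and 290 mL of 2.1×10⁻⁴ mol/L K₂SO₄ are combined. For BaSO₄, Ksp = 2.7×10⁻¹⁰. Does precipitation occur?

Yes

Total volume after mixing = 153 + 290 = 443 mL.
[Ba²⁺] = (2.4×10⁻³)(153)/443 = 8.3×10⁻⁴ mol/L
[SO₄²⁻] = (2.1×10⁻⁴)(290)/443 = 1.4×10⁻⁴ mol/L
Q = [Ba²⁺][SO₄²⁻] = 1.1×10⁻⁷
Because Q > Ksp (1.1×10⁻⁷ vs 2.7×10⁻¹⁰), a precipitate of BaSO₄ forms.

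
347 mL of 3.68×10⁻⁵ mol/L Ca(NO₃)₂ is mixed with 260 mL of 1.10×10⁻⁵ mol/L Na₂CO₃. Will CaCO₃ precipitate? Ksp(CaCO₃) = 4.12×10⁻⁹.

After mixing, V = 347 mL + 260 mL = 607 mL.
[Ca²⁺] = (3.68×10⁻⁵)(347)/607 = 2.10×10⁻⁵ mol/L
[CO₃²⁻] = (1.10×10⁻⁵)(260)/607 = 4.71×10⁻⁶ mol/L
Q = [Ca²⁺][CO₃²⁻] = 9.91×10⁻¹¹
Q = 9.91×10⁻¹¹ < Ksp = 4.12×10⁻⁹, so the solution is unsaturated and no precipitate forms.

No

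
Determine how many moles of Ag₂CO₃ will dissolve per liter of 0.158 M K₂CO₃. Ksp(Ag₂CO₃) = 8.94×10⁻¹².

3.76×10⁻⁶ M

Ag₂CO₃(s) ⇌ 2 Ag⁺(aq) + CO₃²⁻(aq)
CO₃²⁻ is already present at 0.158 M. If s mol/L of Ag₂CO₃ dissolves, [Ag⁺] = 2s while [CO₃²⁻] ≈ 0.158 M.
Ksp = [Ag⁺]^2[CO₃²⁻] = (2s)^2(0.158)
(2s)^2 = 8.94×10⁻¹² / (0.158) = 5.66×10⁻¹¹
s = 3.76×10⁻⁶ M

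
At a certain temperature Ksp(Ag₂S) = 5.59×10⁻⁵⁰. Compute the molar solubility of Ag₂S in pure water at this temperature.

Ag₂S(s) ⇌ 2 Ag⁺(aq) + S²⁻(aq)
For each mole of Ag₂S that dissolves per liter, [Ag⁺] = 2s and [S²⁻] = s; let s denote this solubility.
Ksp = [Ag⁺]^2[S²⁻] = (2s)^2 · s = 4s^3
4s^3 = 5.59×10⁻⁵⁰  ⇒  s^3 = 1.40×10⁻⁵⁰
s = (1.40×10⁻⁵⁰)^(1/3) = 2.41×10⁻¹⁷ M

2.41×10⁻¹⁷ M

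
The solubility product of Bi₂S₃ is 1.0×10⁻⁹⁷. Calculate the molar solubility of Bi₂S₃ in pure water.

Bi₂S₃(s) ⇌ 2 Bi³⁺(aq) + 3 S²⁻(aq)
Let s be the molar solubility. Then [Bi³⁺] = 2s and [S²⁻] = 3s.
Ksp = [Bi³⁺]^2[S²⁻]^3 = (2s)^2 · (3s)^3 = 108s^5
108s^5 = 1.0×10⁻⁹⁷  ⇒  s^5 = 9.3×10⁻¹⁰⁰
Taking the 5th root, s = 1.6×10⁻²⁰ mol/L.

1.6×10⁻²⁰ M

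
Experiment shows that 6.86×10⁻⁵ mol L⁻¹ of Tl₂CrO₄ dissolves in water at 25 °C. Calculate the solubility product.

Ksp = 1.29×10⁻¹²

Tl₂CrO₄(s) ⇌ 2 Tl⁺(aq) + CrO₄²⁻(aq)
If s mol/L of Tl₂CrO₄ dissolves, [Tl⁺] = 2s and [CrO₄²⁻] = s.
Ksp = [Tl⁺]^2[CrO₄²⁻] = (2s)^2 · s = 4s^3
Ksp = 4 × (6.86×10⁻⁵)^3 = 1.29×10⁻¹²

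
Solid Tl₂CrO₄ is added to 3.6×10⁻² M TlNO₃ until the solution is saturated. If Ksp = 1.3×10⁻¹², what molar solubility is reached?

1.0×10⁻⁹ M

Tl₂CrO₄(s) ⇌ 2 Tl⁺(aq) + CrO₄²⁻(aq)
With Tl⁺ already at 3.6×10⁻² M and s small, take [Tl⁺] ≈ 3.6×10⁻² M and [CrO₄²⁻] = s.
Ksp = [Tl⁺]^2[CrO₄²⁻] = (3.6×10⁻²)^2s
s = 1.3×10⁻¹² / (3.6×10⁻²)^2 = 1.0×10⁻⁹
s = 1.0×10⁻⁹ M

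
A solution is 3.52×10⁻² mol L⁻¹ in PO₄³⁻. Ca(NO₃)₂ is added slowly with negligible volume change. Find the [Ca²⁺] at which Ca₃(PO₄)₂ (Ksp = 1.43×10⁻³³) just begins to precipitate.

A salt starts to precipitate once the ion product Q reaches its Ksp.
Ca₃(PO₄)₂(s) ⇌ 3 Ca²⁺(aq) + 2 PO₄³⁻(aq)
Ksp = [Ca²⁺]^3[PO₄³⁻]^2 = [Ca²⁺]^3(3.52×10⁻²)^2
[Ca²⁺]^3 = 1.43×10⁻³³ / (3.52×10⁻²)^2 = 1.15×10⁻³⁰
[Ca²⁺] = 1.05×10⁻¹⁰ mol L⁻¹

1.05×10⁻¹⁰ M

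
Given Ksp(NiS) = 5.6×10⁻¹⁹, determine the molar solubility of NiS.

7.5×10⁻¹⁰ M

NiS(s) ⇌ Ni²⁺(aq) + S²⁻(aq)
Call the molar solubility s, so that [Ni²⁺] = s and [S²⁻] = s.
Ksp = [Ni²⁺][S²⁻] = s · s = s^2
s^2 = 5.6×10⁻¹⁹
s = 7.5×10⁻¹⁰ mol L⁻¹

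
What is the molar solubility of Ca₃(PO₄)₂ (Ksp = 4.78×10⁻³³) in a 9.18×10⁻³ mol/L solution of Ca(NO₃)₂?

3.93×10⁻¹⁴ M

Ca₃(PO₄)₂(s) ⇌ 3 Ca²⁺(aq) + 2 PO₄³⁻(aq)
The solution already contains Ca²⁺ at 9.18×10⁻³ mol/L. Let s be the molar solubility of Ca₃(PO₄)₂.
[Ca²⁺] ≈ 9.18×10⁻³ mol/L (common ion dominates); [PO₄³⁻] = 2s.
Ksp = [Ca²⁺]^3[PO₄³⁻]^2 = (9.18×10⁻³)^3(2s)^2
(2s)^2 = 4.78×10⁻³³ / (9.18×10⁻³)^3 = 6.18×10⁻²⁷
s = 3.93×10⁻¹⁴ mol/L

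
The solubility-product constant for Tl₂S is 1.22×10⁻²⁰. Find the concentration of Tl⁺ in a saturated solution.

2.90×10⁻⁷ M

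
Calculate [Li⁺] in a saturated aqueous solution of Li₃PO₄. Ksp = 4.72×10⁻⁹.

Li₃PO₄(s) ⇌ 3 Li⁺(aq) + PO₄³⁻(aq)
Let s be the molar solubility. Then [Li⁺] = 3s and [PO₄³⁻] = s.
Ksp = [Li⁺]^3[PO₄³⁻] = (3s)^3 · s = 27s^4 = 4.72×10⁻⁹
s = 3.64×10⁻³ mol L⁻¹
[Li⁺] = 3s = 1.09×10⁻² mol L⁻¹

1.09×10⁻² M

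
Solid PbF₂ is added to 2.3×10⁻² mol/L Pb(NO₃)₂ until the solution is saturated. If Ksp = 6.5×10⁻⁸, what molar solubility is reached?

8.4×10⁻⁴ M

PbF₂(s) ⇌ Pb²⁺(aq) + 2 F⁻(aq)
Pb²⁺ is already present at 2.3×10⁻² mol/L. If s mol/L of PbF₂ dissolves, [F⁻] = 2s while [Pb²⁺] ≈ 2.3×10⁻² mol/L.
Ksp = [Pb²⁺][F⁻]^2 = (2.3×10⁻²)(2s)^2
(2s)^2 = 6.5×10⁻⁸ / (2.3×10⁻²) = 2.8×10⁻⁶
s = 8.4×10⁻⁴ mol/L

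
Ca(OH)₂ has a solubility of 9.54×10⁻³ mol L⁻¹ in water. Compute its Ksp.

Ksp = 3.47×10⁻⁶

Ca(OH)₂(s) ⇌ Ca²⁺(aq) + 2 OH⁻(aq)
With molar solubility s: [Ca²⁺] = s, [OH⁻] = 2s.
Ksp = [Ca²⁺][OH⁻]^2 = s · (2s)^2 = 4s^3
Ksp = 4 × (9.54×10⁻³)^3 = 3.47×10⁻⁶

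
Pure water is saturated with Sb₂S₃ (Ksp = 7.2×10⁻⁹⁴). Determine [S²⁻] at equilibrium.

2.8×10⁻¹⁹ M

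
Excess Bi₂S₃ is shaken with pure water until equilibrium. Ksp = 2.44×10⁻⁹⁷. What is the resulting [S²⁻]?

5.60×10⁻²⁰ M

Bi₂S₃(s) ⇌ 2 Bi³⁺(aq) + 3 S²⁻(aq)
With molar solubility s: [Bi³⁺] = 2s, [S²⁻] = 3s.
Ksp = [Bi³⁺]^2[S²⁻]^3 = (2s)^2 · (3s)^3 = 108s^5 = 2.44×10⁻⁹⁷
s = 1.87×10⁻²⁰ M
[S²⁻] = 3s = 5.60×10⁻²⁰ M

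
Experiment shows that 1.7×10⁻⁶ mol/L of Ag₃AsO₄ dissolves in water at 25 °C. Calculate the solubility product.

Ag₃AsO₄(s) ⇌ 3 Ag⁺(aq) + AsO₄³⁻(aq)
If s mol/L of Ag₃AsO₄ dissolves, [Ag⁺] = 3s and [AsO₄³⁻] = s.
Ksp = [Ag⁺]^3[AsO₄³⁻] = (3s)^3 · s = 27s^4
Ksp = 27 × (1.7×10⁻⁶)^4 = 2.3×10⁻²²

Ksp = 2.3×10⁻²²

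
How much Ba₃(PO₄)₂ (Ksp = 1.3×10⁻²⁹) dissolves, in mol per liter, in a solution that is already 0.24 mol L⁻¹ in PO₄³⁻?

Ba₃(PO₄)₂(s) ⇌ 3 Ba²⁺(aq) + 2 PO₄³⁻(aq)
Let s be the solubility of Ba₃(PO₄)₂ here. The common ion gives [PO₄³⁻] ≈ 0.24 mol L⁻¹, and [Ba²⁺] = 3s.
Ksp = [Ba²⁺]^3[PO₄³⁻]^2 = (3s)^3(0.24)^2
(3s)^3 = 1.3×10⁻²⁹ / (0.24)^2 = 2.3×10⁻²⁸
s = 2.0×10⁻¹⁰ mol L⁻¹

2.0×10⁻¹⁰ M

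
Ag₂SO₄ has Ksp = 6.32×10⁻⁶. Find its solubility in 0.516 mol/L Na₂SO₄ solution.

1.75×10⁻³ M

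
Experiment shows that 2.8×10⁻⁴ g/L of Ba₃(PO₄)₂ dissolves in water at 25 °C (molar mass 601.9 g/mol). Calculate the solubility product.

Convert to molarity: s = 2.8×10⁻⁴ / 601.9 = 4.652×10⁻⁷ mol/L
Ba₃(PO₄)₂(s) ⇌ 3 Ba²⁺(aq) + 2 PO₄³⁻(aq)
Call the molar solubility s, so that [Ba²⁺] = 3s and [PO₄³⁻] = 2s.
Ksp = [Ba²⁺]^3[PO₄³⁻]^2 = (3s)^3 · (2s)^2 = 108s^5
Ksp = 108 × (4.652×10⁻⁷)^5 = 2.4×10⁻³⁰

Ksp = 2.4×10⁻³⁰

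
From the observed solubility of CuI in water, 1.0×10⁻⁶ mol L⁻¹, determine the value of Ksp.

Ksp = 1.0×10⁻¹²

CuI(s) ⇌ Cu⁺(aq) + I⁻(aq)
Let s be the molar solubility. Then [Cu⁺] = s and [I⁻] = s.
Ksp = [Cu⁺][I⁻] = s · s = s^2
Ksp = (1.0×10⁻⁶)^2 = 1.0×10⁻¹²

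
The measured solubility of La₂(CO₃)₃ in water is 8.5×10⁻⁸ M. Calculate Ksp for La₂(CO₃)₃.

Ksp = 4.8×10⁻³⁴

La₂(CO₃)₃(s) ⇌ 2 La³⁺(aq) + 3 CO₃²⁻(aq)
With molar solubility s: [La³⁺] = 2s, [CO₃²⁻] = 3s.
Ksp = [La³⁺]^2[CO₃²⁻]^3 = (2s)^2 · (3s)^3 = 108s^5
Ksp = 108 × (8.5×10⁻⁸)^5 = 4.8×10⁻³⁴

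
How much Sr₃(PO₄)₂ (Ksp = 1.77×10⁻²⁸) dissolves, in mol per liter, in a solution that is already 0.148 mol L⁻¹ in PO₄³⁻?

Sr₃(PO₄)₂(s) ⇌ 3 Sr²⁺(aq) + 2 PO₄³⁻(aq)
The solution already contains PO₄³⁻ at 0.148 mol L⁻¹. Let s be the molar solubility of Sr₃(PO₄)₂.
[PO₄³⁻] ≈ 0.148 mol L⁻¹ (common ion dominates); [Sr²⁺] = 3s.
Ksp = [Sr²⁺]^3[PO₄³⁻]^2 = (3s)^3(0.148)^2
(3s)^3 = 1.77×10⁻²⁸ / (0.148)^2 = 8.08×10⁻²⁷
s = 6.69×10⁻¹⁰ mol L⁻¹

6.69×10⁻¹⁰ M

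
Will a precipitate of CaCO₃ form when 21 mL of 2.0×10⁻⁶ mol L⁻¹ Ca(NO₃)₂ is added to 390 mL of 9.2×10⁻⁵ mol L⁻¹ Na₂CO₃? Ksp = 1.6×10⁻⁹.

The combined volume is 411 mL.
[Ca²⁺] = (2.0×10⁻⁶)(21)/411 = 1.0×10⁻⁷ mol L⁻¹
[CO₃²⁻] = (9.2×10⁻⁵)(390)/411 = 8.7×10⁻⁵ mol L⁻¹
Q = [Ca²⁺][CO₃²⁻] = 8.9×10⁻¹²
Q < Ksp (8.9×10⁻¹² vs 1.6×10⁻⁹); the solution remains unsaturated and no precipitate forms.

No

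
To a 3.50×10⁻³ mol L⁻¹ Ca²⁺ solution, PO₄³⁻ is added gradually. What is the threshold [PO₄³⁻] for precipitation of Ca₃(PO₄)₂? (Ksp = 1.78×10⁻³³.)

2.04×10⁻¹³ M

Precipitation of each salt begins when its ion product equals Ksp.
Ca₃(PO₄)₂(s) ⇌ 3 Ca²⁺(aq) + 2 PO₄³⁻(aq)
Ksp = [Ca²⁺]^3[PO₄³⁻]^2 = [PO₄³⁻]^2(3.50×10⁻³)^3
[PO₄³⁻]^2 = 1.78×10⁻³³ / (3.50×10⁻³)^3 = 4.15×10⁻²⁶
[PO₄³⁻] = 2.04×10⁻¹³ mol L⁻¹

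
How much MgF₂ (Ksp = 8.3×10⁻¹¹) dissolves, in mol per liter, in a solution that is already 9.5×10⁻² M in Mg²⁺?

1.5×10⁻⁵ M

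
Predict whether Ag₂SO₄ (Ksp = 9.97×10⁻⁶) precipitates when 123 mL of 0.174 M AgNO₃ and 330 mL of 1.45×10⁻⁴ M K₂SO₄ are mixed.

The combined volume is 453 mL.
[Ag⁺] = (0.174)(123)/453 = 4.72×10⁻² M
[SO₄²⁻] = (1.45×10⁻⁴)(330)/453 = 1.06×10⁻⁴ M
Q = [Ag⁺]^2[SO₄²⁻] = 2.36×10⁻⁷
Q = 2.36×10⁻⁷ < Ksp = 9.97×10⁻⁶, so the solution is unsaturated and no precipitate forms.

No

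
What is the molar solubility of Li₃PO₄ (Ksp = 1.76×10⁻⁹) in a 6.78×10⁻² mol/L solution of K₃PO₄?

Li₃PO₄(s) ⇌ 3 Li⁺(aq) + PO₄³⁻(aq)
With PO₄³⁻ already at 6.78×10⁻² mol/L and s small, take [PO₄³⁻] ≈ 6.78×10⁻² mol/L and [Li⁺] = 3s.
Ksp = [Li⁺]^3[PO₄³⁻] = (3s)^3(6.78×10⁻²)
(3s)^3 = 1.76×10⁻⁹ / (6.78×10⁻²) = 2.60×10⁻⁸
s = 9.87×10⁻⁴ mol/L

9.87×10⁻⁴ M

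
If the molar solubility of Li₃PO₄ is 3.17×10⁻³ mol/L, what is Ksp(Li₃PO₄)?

Ksp = 2.73×10⁻⁹

Li₃PO₄(s) ⇌ 3 Li⁺(aq) + PO₄³⁻(aq)
If s mol/L of Li₃PO₄ dissolves, [Li⁺] = 3s and [PO₄³⁻] = s.
Ksp = [Li⁺]^3[PO₄³⁻] = (3s)^3 · s = 27s^4
Ksp = 27 × (3.17×10⁻³)^4 = 2.73×10⁻⁹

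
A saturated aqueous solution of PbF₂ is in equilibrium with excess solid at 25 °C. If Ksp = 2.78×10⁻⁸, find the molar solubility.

PbF₂(s) ⇌ Pb²⁺(aq) + 2 F⁻(aq)
With molar solubility s: [Pb²⁺] = s, [F⁻] = 2s.
Ksp = [Pb²⁺][F⁻]^2 = s · (2s)^2 = 4s^3
4s^3 = 2.78×10⁻⁸  ⇒  s^3 = 6.95×10⁻⁹
s = 1.91×10⁻³ M

1.91×10⁻³ M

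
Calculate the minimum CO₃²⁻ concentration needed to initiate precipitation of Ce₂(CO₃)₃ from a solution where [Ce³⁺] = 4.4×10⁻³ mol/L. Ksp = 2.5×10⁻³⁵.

The threshold for precipitation is Q = Ksp.
Ce₂(CO₃)₃(s) ⇌ 2 Ce³⁺(aq) + 3 CO₃²⁻(aq)
Ksp = [Ce³⁺]^2[CO₃²⁻]^3 = [CO₃²⁻]^3(4.4×10⁻³)^2
[CO₃²⁻]^3 = 2.5×10⁻³⁵ / (4.4×10⁻³)^2 = 1.3×10⁻³⁰
[CO₃²⁻] = 1.1×10⁻¹⁰ mol/L

1.1×10⁻¹⁰ M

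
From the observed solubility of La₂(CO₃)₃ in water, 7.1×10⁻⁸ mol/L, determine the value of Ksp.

La₂(CO₃)₃(s) ⇌ 2 La³⁺(aq) + 3 CO₃²⁻(aq)
Let s be the molar solubility. Then [La³⁺] = 2s and [CO₃²⁻] = 3s.
Ksp = [La³⁺]^2[CO₃²⁻]^3 = (2s)^2 · (3s)^3 = 108s^5
Ksp = 108 × (7.1×10⁻⁸)^5 = 1.9×10⁻³⁴

Ksp = 1.9×10⁻³⁴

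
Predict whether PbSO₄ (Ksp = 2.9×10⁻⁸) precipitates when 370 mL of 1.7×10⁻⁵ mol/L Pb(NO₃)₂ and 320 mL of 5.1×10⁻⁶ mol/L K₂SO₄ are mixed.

No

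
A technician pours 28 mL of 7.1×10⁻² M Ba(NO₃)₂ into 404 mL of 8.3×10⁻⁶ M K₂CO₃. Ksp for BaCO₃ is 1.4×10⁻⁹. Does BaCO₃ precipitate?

Yes

Total volume after mixing = 28 + 404 = 432 mL.
[Ba²⁺] = (7.1×10⁻²)(28)/432 = 4.6×10⁻³ M
[CO₃²⁻] = (8.3×10⁻⁶)(404)/432 = 7.8×10⁻⁶ M
Q = [Ba²⁺][CO₃²⁻] = 3.6×10⁻⁸
Since Q (3.6×10⁻⁸) exceeds Ksp (1.4×10⁻⁹), BaCO₃ will precipitate.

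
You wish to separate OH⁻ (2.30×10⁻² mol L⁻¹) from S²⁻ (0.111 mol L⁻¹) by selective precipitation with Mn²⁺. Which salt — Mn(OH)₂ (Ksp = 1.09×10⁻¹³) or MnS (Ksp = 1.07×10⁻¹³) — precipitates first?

MnS

A salt starts to precipitate once the ion product Q reaches its Ksp.
For Mn(OH)₂: [Mn²⁺] = (Ksp/[OH⁻]^2) = 2.06×10⁻¹⁰ mol L⁻¹
For MnS: [Mn²⁺] = (Ksp/[S²⁻]) = 9.64×10⁻¹³ mol L⁻¹
The smaller threshold [Mn²⁺] is reached first, so MnS precipitates first.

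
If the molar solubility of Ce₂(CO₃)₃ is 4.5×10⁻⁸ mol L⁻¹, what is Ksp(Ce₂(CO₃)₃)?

Ce₂(CO₃)₃(s) ⇌ 2 Ce³⁺(aq) + 3 CO₃²⁻(aq)
Let s be the molar solubility. Then [Ce³⁺] = 2s and [CO₃²⁻] = 3s.
Ksp = [Ce³⁺]^2[CO₃²⁻]^3 = (2s)^2 · (3s)^3 = 108s^5
Ksp = 108 × (4.5×10⁻⁸)^5 = 2.0×10⁻³⁵

Ksp = 2.0×10⁻³⁵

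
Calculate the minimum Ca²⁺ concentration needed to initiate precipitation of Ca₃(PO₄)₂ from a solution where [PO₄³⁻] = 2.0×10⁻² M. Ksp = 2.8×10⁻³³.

1.9×10⁻¹⁰ M

Precipitation of each salt begins when its ion product equals Ksp.
Ca₃(PO₄)₂(s) ⇌ 3 Ca²⁺(aq) + 2 PO₄³⁻(aq)
Ksp = [Ca²⁺]^3[PO₄³⁻]^2 = [Ca²⁺]^3(2.0×10⁻²)^2
[Ca²⁺]^3 = 2.8×10⁻³³ / (2.0×10⁻²)^2 = 7.0×10⁻³⁰
[Ca²⁺] = 1.9×10⁻¹⁰ M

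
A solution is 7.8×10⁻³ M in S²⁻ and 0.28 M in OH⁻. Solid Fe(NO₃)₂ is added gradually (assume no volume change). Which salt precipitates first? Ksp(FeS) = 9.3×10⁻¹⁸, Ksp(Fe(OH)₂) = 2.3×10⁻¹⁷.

A salt starts to precipitate once the ion product Q reaches its Ksp.
For FeS: [Fe²⁺] = (Ksp/[S²⁻]) = 1.2×10⁻¹⁵ M
For Fe(OH)₂: [Fe²⁺] = (Ksp/[OH⁻]^2) = 2.9×10⁻¹⁶ M
Fe(OH)₂ requires the lower [Fe²⁺], so it precipitates first.

Fe(OH)₂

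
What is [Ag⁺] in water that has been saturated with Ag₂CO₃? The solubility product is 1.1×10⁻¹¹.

2.8×10⁻⁴ M

Ag₂CO₃(s) ⇌ 2 Ag⁺(aq) + CO₃²⁻(aq)
Let s be the molar solubility. Then [Ag⁺] = 2s and [CO₃²⁻] = s.
Ksp = [Ag⁺]^2[CO₃²⁻] = (2s)^2 · s = 4s^3 = 1.1×10⁻¹¹
s = 1.4×10⁻⁴ M
[Ag⁺] = 2s = 2.8×10⁻⁴ M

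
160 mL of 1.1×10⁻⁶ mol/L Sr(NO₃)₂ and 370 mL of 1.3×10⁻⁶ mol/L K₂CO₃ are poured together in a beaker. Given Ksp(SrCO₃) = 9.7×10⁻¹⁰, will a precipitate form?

Total volume after mixing = 160 + 370 = 530 mL.
[Sr²⁺] = (1.1×10⁻⁶)(160)/530 = 3.3×10⁻⁷ mol/L
[CO₃²⁻] = (1.3×10⁻⁶)(370)/530 = 9.1×10⁻⁷ mol/L
Q = [Sr²⁺][CO₃²⁻] = 3.0×10⁻¹³
Since Q (3.0×10⁻¹³) is less than Ksp (9.7×10⁻¹⁰), no SrCO₃ precipitates.

No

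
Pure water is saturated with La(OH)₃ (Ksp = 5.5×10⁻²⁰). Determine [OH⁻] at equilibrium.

2.0×10⁻⁵ M

La(OH)₃(s) ⇌ La³⁺(aq) + 3 OH⁻(aq)
Call the molar solubility s, so that [La³⁺] = s and [OH⁻] = 3s.
Ksp = [La³⁺][OH⁻]^3 = s · (3s)^3 = 27s^4 = 5.5×10⁻²⁰
s = 6.7×10⁻⁶ M
[OH⁻] = 3s = 2.0×10⁻⁵ M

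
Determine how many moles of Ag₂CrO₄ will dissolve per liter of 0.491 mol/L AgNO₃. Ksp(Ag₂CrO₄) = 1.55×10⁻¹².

6.43×10⁻¹² M

Ag₂CrO₄(s) ⇌ 2 Ag⁺(aq) + CrO₄²⁻(aq)
Ag⁺ is already present at 0.491 mol/L. If s mol/L of Ag₂CrO₄ dissolves, [CrO₄²⁻] = s while [Ag⁺] ≈ 0.491 mol/L.
Ksp = [Ag⁺]^2[CrO₄²⁻] = (0.491)^2s
s = 1.55×10⁻¹² / (0.491)^2 = 6.43×10⁻¹²
s = 6.43×10⁻¹² mol/L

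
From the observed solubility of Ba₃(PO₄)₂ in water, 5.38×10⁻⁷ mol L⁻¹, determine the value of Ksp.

Ksp = 4.87×10⁻³⁰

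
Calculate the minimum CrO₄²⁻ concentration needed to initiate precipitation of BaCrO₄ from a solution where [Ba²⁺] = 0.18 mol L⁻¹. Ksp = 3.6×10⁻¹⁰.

Precipitation of each salt begins when its ion product equals Ksp.
BaCrO₄(s) ⇌ Ba²⁺(aq) + CrO₄²⁻(aq)
Ksp = [Ba²⁺][CrO₄²⁻] = [CrO₄²⁻](0.18)
[CrO₄²⁻] = 3.6×10⁻¹⁰ / (0.18) = 2.0×10⁻⁹
[CrO₄²⁻] = 2.0×10⁻⁹ mol L⁻¹

2.0×10⁻⁹ M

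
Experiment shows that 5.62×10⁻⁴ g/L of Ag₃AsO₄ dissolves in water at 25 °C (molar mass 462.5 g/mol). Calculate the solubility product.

Ksp = 5.89×10⁻²³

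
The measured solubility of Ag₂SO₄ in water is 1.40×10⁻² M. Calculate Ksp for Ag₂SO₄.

Ksp = 1.10×10⁻⁵

Ag₂SO₄(s) ⇌ 2 Ag⁺(aq) + SO₄²⁻(aq)
Call the molar solubility s, so that [Ag⁺] = 2s and [SO₄²⁻] = s.
Ksp = [Ag⁺]^2[SO₄²⁻] = (2s)^2 · s = 4s^3
Ksp = 4 × (1.40×10⁻²)^3 = 1.10×10⁻⁵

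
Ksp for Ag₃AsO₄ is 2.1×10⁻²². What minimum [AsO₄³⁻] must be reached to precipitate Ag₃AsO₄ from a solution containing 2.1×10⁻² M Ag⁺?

2.3×10⁻¹⁷ M

Each salt precipitates once Q = Ksp for that salt.
Ag₃AsO₄(s) ⇌ 3 Ag⁺(aq) + AsO₄³⁻(aq)
Ksp = [Ag⁺]^3[AsO₄³⁻] = [AsO₄³⁻](2.1×10⁻²)^3
[AsO₄³⁻] = 2.1×10⁻²² / (2.1×10⁻²)^3 = 2.3×10⁻¹⁷
[AsO₄³⁻] = 2.3×10⁻¹⁷ M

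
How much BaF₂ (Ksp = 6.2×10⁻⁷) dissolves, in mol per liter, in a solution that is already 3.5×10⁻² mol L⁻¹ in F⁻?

BaF₂(s) ⇌ Ba²⁺(aq) + 2 F⁻(aq)
F⁻ is already present at 3.5×10⁻² mol L⁻¹. If s mol/L of BaF₂ dissolves, [Ba²⁺] = s while [F⁻] ≈ 3.5×10⁻² mol L⁻¹.
Ksp = [Ba²⁺][F⁻]^2 = s(3.5×10⁻²)^2
s = 6.2×10⁻⁷ / (3.5×10⁻²)^2 = 5.1×10⁻⁴
s = 5.1×10⁻⁴ mol L⁻¹

5.1×10⁻⁴ M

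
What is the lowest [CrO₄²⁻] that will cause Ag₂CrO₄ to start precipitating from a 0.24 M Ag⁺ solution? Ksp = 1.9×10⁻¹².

A salt starts to precipitate once the ion product Q reaches its Ksp.
Ag₂CrO₄(s) ⇌ 2 Ag⁺(aq) + CrO₄²⁻(aq)
Ksp = [Ag⁺]^2[CrO₄²⁻] = [CrO₄²⁻](0.24)^2
[CrO₄²⁻] = 1.9×10⁻¹² / (0.24)^2 = 3.3×10⁻¹¹
[CrO₄²⁻] = 3.3×10⁻¹¹ M

3.3×10⁻¹¹ M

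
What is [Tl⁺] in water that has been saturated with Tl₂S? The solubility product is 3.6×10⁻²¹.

Tl₂S(s) ⇌ 2 Tl⁺(aq) + S²⁻(aq)
For each mole of Tl₂S that dissolves per liter, [Tl⁺] = 2s and [S²⁻] = s; let s denote this solubility.
Ksp = [Tl⁺]^2[S²⁻] = (2s)^2 · s = 4s^3 = 3.6×10⁻²¹
s = 9.7×10⁻⁸ mol L⁻¹
[Tl⁺] = 2s = 1.9×10⁻⁷ mol L⁻¹

1.9×10⁻⁷ M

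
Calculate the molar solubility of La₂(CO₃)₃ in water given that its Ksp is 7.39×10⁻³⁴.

La₂(CO₃)₃(s) ⇌ 2 La³⁺(aq) + 3 CO₃²⁻(aq)
If s mol/L of La₂(CO₃)₃ dissolves, [La³⁺] = 2s and [CO₃²⁻] = 3s.
Ksp = [La³⁺]^2[CO₃²⁻]^3 = (2s)^2 · (3s)^3 = 108s^5
108s^5 = 7.39×10⁻³⁴  ⇒  s^5 = 6.84×10⁻³⁶
Taking the 5th root, s = 9.27×10⁻⁸ mol/L.

9.27×10⁻⁸ M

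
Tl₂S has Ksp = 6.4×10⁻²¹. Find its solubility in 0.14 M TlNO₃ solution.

3.3×10⁻¹⁹ M

Tl₂S(s) ⇌ 2 Tl⁺(aq) + S²⁻(aq)
The solution already contains Tl⁺ at 0.14 M. Let s be the molar solubility of Tl₂S.
[Tl⁺] ≈ 0.14 M (common ion dominates); [S²⁻] = s.
Ksp = [Tl⁺]^2[S²⁻] = (0.14)^2s
s = 6.4×10⁻²¹ / (0.14)^2 = 3.3×10⁻¹⁹
s = 3.3×10⁻¹⁹ M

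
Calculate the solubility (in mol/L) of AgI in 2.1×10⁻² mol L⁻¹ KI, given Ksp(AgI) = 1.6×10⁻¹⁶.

AgI(s) ⇌ Ag⁺(aq) + I⁻(aq)
I⁻ is already present at 2.1×10⁻² mol L⁻¹. If s mol/L of AgI dissolves, [Ag⁺] = s while [I⁻] ≈ 2.1×10⁻² mol L⁻¹.
Ksp = [Ag⁺][I⁻] = s(2.1×10⁻²)
s = 1.6×10⁻¹⁶ / (2.1×10⁻²) = 7.6×10⁻¹⁵
s = 7.6×10⁻¹⁵ mol L⁻¹

7.6×10⁻¹⁵ M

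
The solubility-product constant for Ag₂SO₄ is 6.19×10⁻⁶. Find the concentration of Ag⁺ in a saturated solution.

Ag₂SO₄(s) ⇌ 2 Ag⁺(aq) + SO₄²⁻(aq)
If s mol/L of Ag₂SO₄ dissolves, [Ag⁺] = 2s and [SO₄²⁻] = s.
Ksp = [Ag⁺]^2[SO₄²⁻] = (2s)^2 · s = 4s^3 = 6.19×10⁻⁶
s = 1.16×10⁻² mol L⁻¹
[Ag⁺] = 2s = 2.31×10⁻² mol L⁻¹

2.31×10⁻² M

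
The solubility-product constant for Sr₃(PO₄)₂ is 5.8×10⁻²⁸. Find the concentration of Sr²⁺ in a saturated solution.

Sr₃(PO₄)₂(s) ⇌ 3 Sr²⁺(aq) + 2 PO₄³⁻(aq)
For each mole of Sr₃(PO₄)₂ that dissolves per liter, [Sr²⁺] = 3s and [PO₄³⁻] = 2s; let s denote this solubility.
Ksp = [Sr²⁺]^3[PO₄³⁻]^2 = (3s)^3 · (2s)^2 = 108s^5 = 5.8×10⁻²⁸
s = 1.4×10⁻⁶ mol/L
[Sr²⁺] = 3s = 4.2×10⁻⁶ mol/L

4.2×10⁻⁶ M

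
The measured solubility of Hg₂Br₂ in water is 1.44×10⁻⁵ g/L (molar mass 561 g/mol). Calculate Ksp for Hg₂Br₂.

s = (1.44×10⁻⁵ g L⁻¹)/(561 g mol⁻¹) = 2.5668×10⁻⁸ M
Hg₂Br₂(s) ⇌ Hg₂²⁺(aq) + 2 Br⁻(aq)
Call the molar solubility s, so that [Hg₂²⁺] = s and [Br⁻] = 2s.
Ksp = [Hg₂²⁺][Br⁻]^2 = s · (2s)^2 = 4s^3
Ksp = 4 × (2.5668×10⁻⁸)^3 = 6.76×10⁻²³

Ksp = 6.76×10⁻²³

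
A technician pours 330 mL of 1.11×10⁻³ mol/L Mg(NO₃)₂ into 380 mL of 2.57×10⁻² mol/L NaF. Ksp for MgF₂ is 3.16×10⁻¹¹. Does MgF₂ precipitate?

Yes

The combined volume is 710 mL.
[Mg²⁺] = (1.11×10⁻³)(330)/710 = 5.16×10⁻⁴ mol/L
[F⁻] = (2.57×10⁻²)(380)/710 = 1.38×10⁻² mol/L
Q = [Mg²⁺][F⁻]^2 = 9.76×10⁻⁸
Since Q (9.76×10⁻⁸) exceeds Ksp (3.16×10⁻¹¹), MgF₂ will precipitate.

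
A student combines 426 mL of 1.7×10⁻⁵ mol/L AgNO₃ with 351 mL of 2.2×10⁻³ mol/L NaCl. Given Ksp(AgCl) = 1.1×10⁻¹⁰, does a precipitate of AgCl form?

Total volume after mixing = 426 + 351 = 777 mL.
[Ag⁺] = (1.7×10⁻⁵)(426)/777 = 9.3×10⁻⁶ mol/L
[Cl⁻] = (2.2×10⁻³)(351)/777 = 9.9×10⁻⁴ mol/L
Q = [Ag⁺][Cl⁻] = 9.3×10⁻⁹
Since Q (9.3×10⁻⁹) exceeds Ksp (1.1×10⁻¹⁰), AgCl will precipitate.

Yes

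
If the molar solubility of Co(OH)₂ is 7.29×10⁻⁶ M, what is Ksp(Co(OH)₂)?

Co(OH)₂(s) ⇌ Co²⁺(aq) + 2 OH⁻(aq)
With molar solubility s: [Co²⁺] = s, [OH⁻] = 2s.
Ksp = [Co²⁺][OH⁻]^2 = s · (2s)^2 = 4s^3
Ksp = 4 × (7.29×10⁻⁶)^3 = 1.55×10⁻¹⁵

Ksp = 1.55×10⁻¹⁵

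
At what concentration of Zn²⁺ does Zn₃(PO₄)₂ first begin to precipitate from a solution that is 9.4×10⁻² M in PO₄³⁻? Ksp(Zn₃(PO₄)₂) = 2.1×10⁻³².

Each salt precipitates once Q = Ksp for that salt.
Zn₃(PO₄)₂(s) ⇌ 3 Zn²⁺(aq) + 2 PO₄³⁻(aq)
Ksp = [Zn²⁺]^3[PO₄³⁻]^2 = [Zn²⁺]^3(9.4×10⁻²)^2
[Zn²⁺]^3 = 2.1×10⁻³² / (9.4×10⁻²)^2 = 2.4×10⁻³⁰
[Zn²⁺] = 1.3×10⁻¹⁰ M

1.3×10⁻¹⁰ M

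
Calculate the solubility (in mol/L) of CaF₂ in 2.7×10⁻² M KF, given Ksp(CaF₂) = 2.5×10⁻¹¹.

3.4×10⁻⁸ M

CaF₂(s) ⇌ Ca²⁺(aq) + 2 F⁻(aq)
With F⁻ already at 2.7×10⁻² M and s small, take [F⁻] ≈ 2.7×10⁻² M and [Ca²⁺] = s.
Ksp = [Ca²⁺][F⁻]^2 = s(2.7×10⁻²)^2
s = 2.5×10⁻¹¹ / (2.7×10⁻²)^2 = 3.4×10⁻⁸
s = 3.4×10⁻⁸ M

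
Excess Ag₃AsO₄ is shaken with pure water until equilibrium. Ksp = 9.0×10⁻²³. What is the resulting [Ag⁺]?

4.1×10⁻⁶ M

Ag₃AsO₄(s) ⇌ 3 Ag⁺(aq) + AsO₄³⁻(aq)
With molar solubility s: [Ag⁺] = 3s, [AsO₄³⁻] = s.
Ksp = [Ag⁺]^3[AsO₄³⁻] = (3s)^3 · s = 27s^4 = 9.0×10⁻²³
s = 1.4×10⁻⁶ M
[Ag⁺] = 3s = 4.1×10⁻⁶ M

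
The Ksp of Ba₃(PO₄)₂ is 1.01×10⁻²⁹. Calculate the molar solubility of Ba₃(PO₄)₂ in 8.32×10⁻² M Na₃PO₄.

Ba₃(PO₄)₂(s) ⇌ 3 Ba²⁺(aq) + 2 PO₄³⁻(aq)
The solution already contains PO₄³⁻ at 8.32×10⁻² M. Let s be the molar solubility of Ba₃(PO₄)₂.
[PO₄³⁻] ≈ 8.32×10⁻² M (common ion dominates); [Ba²⁺] = 3s.
Ksp = [Ba²⁺]^3[PO₄³⁻]^2 = (3s)^3(8.32×10⁻²)^2
(3s)^3 = 1.01×10⁻²⁹ / (8.32×10⁻²)^2 = 1.46×10⁻²⁷
s = 3.78×10⁻¹⁰ M

3.78×10⁻¹⁰ M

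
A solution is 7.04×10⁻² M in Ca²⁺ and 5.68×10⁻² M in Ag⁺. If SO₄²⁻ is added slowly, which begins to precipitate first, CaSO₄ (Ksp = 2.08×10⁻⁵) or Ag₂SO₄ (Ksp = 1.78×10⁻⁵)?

The threshold for precipitation is Q = Ksp.
For CaSO₄: [SO₄²⁻] = (Ksp/[Ca²⁺]) = 2.95×10⁻⁴ M
For Ag₂SO₄: [SO₄²⁻] = (Ksp/[Ag⁺]^2) = 5.52×10⁻³ M
The smaller threshold [SO₄²⁻] is reached first, so CaSO₄ precipitates first.

CaSO₄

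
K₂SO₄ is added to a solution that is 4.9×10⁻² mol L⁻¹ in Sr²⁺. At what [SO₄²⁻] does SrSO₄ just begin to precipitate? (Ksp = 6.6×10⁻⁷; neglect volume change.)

Each salt precipitates once Q = Ksp for that salt.
SrSO₄(s) ⇌ Sr²⁺(aq) + SO₄²⁻(aq)
Ksp = [Sr²⁺][SO₄²⁻] = [SO₄²⁻](4.9×10⁻²)
[SO₄²⁻] = 6.6×10⁻⁷ / (4.9×10⁻²) = 1.3×10⁻⁵
[SO₄²⁻] = 1.3×10⁻⁵ mol L⁻¹

1.3×10⁻⁵ M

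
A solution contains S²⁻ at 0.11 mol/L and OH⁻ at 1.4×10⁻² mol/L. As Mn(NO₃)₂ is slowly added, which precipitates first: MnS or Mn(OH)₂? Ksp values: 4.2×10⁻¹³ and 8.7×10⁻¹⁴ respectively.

MnS

Precipitation begins when Q = Ksp.
For MnS: [Mn²⁺] = (Ksp/[S²⁻]) = 3.8×10⁻¹² mol/L
For Mn(OH)₂: [Mn²⁺] = (Ksp/[OH⁻]^2) = 4.4×10⁻¹⁰ mol/L
The smaller threshold [Mn²⁺] is reached first, so MnS precipitates first.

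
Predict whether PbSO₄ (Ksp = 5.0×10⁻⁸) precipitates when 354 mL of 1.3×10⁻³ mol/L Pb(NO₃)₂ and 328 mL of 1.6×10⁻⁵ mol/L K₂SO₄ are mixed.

After mixing, V = 354 mL + 328 mL = 682 mL.
[Pb²⁺] = (1.3×10⁻³)(354)/682 = 6.7×10⁻⁴ mol/L
[SO₄²⁻] = (1.6×10⁻⁵)(328)/682 = 7.7×10⁻⁶ mol/L
Q = [Pb²⁺][SO₄²⁻] = 5.2×10⁻⁹
Since Q (5.2×10⁻⁹) is less than Ksp (5.0×10⁻⁸), no PbSO₄ precipitates.

No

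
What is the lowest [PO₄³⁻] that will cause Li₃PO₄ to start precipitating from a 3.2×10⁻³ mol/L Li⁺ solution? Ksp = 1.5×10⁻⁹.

4.6×10⁻² M

Each salt precipitates once Q = Ksp for that salt.
Li₃PO₄(s) ⇌ 3 Li⁺(aq) + PO₄³⁻(aq)
Ksp = [Li⁺]^3[PO₄³⁻] = [PO₄³⁻](3.2×10⁻³)^3
[PO₄³⁻] = 1.5×10⁻⁹ / (3.2×10⁻³)^3 = 4.6×10⁻²
[PO₄³⁻] = 4.6×10⁻² mol/L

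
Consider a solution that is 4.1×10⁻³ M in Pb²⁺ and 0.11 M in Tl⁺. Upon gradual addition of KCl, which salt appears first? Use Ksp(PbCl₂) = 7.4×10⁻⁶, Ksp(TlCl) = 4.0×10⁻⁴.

TlCl

Precipitation of each salt begins when its ion product equals Ksp.
For PbCl₂: [Cl⁻] = (Ksp/[Pb²⁺])^(1/2) = 4.2×10⁻² M
For TlCl: [Cl⁻] = (Ksp/[Tl⁺]) = 3.6×10⁻³ M
Since TlCl needs less Cl⁻ to reach saturation, it precipitates first.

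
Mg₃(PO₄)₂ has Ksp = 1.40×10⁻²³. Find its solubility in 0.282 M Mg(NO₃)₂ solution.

Mg₃(PO₄)₂(s) ⇌ 3 Mg²⁺(aq) + 2 PO₄³⁻(aq)
With Mg²⁺ already at 0.282 M and s small, take [Mg²⁺] ≈ 0.282 M and [PO₄³⁻] = 2s.
Ksp = [Mg²⁺]^3[PO₄³⁻]^2 = (0.282)^3(2s)^2
(2s)^2 = 1.40×10⁻²³ / (0.282)^3 = 6.24×10⁻²²
s = 1.25×10⁻¹¹ M

1.25×10⁻¹¹ M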